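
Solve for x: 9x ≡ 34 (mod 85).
x ≡ 51 (mod 85)

gcd(9, 85) = 1, which divides 34, so solutions exist.
Find 9^(-1) mod 85 by the extended Euclidean algorithm:
85 = 9 × 9 + 4  ⟹  4 = (1)·85 + (-9)·9
9 = 2 × 4 + 1  ⟹  1 = (-2)·85 + (19)·9
So (19)·9 ≡ 1 (mod 85), i.e. 9^(-1) ≡ 19 (mod 85).
x ≡ 19 × 34 = 646 ≡ 51 (mod 85).
Check: 9 × 51 = 459 ≡ 34 (mod 85).
Unique solution: x ≡ 51 (mod 85)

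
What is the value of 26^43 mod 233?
36

Repeated squaring. Binary of 43 = 101011.
26^1 ≡ 26 (mod 233); 26^2 ≡ 210 (mod 233); 26^4 ≡ 63 (mod 233); 26^8 ≡ 8 (mod 233); 26^16 ≡ 64 (mod 233); 26^32 ≡ 135 (mod 233)
26^43 = 26^1 × 26^2 × 26^8 × 26^32 ≡ 36 (mod 233)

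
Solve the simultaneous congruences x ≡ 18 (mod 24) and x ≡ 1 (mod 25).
426

Using Chinese Remainder Theorem:
M = 24 × 25 = 600
M1 = 25, M2 = 24
y1 = 25^(-1) mod 24 = 1
y2 = 24^(-1) mod 25 = 24
x = (18×25×1 + 1×24×24) mod 600 = 426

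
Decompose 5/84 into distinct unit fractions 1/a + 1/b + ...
1/17 + 1/1428

Greedy algorithm:
5/84: ceiling(84/5) = 17, use 1/17
1/1428: ceiling(1428/1) = 1428, use 1/1428
Result: 5/84 = 1/17 + 1/1428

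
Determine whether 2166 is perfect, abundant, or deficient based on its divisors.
abundant

Proper divisors of 2166: sum = 1 + 2 + 3 + 6 + 19 + 38 + 57 + 114 + 361 + 722 + 1083 = 2406
Since 2406 > 2166, 2166 is abundant.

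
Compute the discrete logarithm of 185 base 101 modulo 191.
85

Baby-step giant-step with step n = ⌈√191⌉ = 14.
Baby steps 101^j mod 191 (j:value) for j=0..13: 0:1, 1:101, 2:78, 3:47, 4:163, 5:37, 6:108, 7:21, 8:20, 9:110, 10:32, 11:176, 12:13, 13:167.
Giant-step multiplier: 101^(-14) ≡ 101^(190-14) = 101^176 ≡ 68 (mod 191).
Giant steps γ_i = 185·68^i mod 191: γ_0=185, γ_1=165, γ_2=142, γ_3=106, γ_4=141, γ_5=38, γ_6=101 (in table at j=1).
x = i·n + j = 6·14 + 1 = 85.
Check: 101^85 ≡ 185 (mod 191).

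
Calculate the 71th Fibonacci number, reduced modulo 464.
1

Matrix identity: Q^n = [[F_(n+1), F_n], [F_n, F_(n-1)]] with Q = [[1,1],[1,0]].
n = 71 = 1000111₂. Square-and-multiply, entries mod 464:
Q^1 = [[1,1],[1,0]]
Q^2 = (Q^1)² = [[2,1],[1,1]]
Q^4 = (Q^2)² = [[5,3],[3,2]]
Q^8 = (Q^4)² = [[34,21],[21,13]]
Q^17 = (Q^8)²·Q = [[264,205],[205,59]]
Q^35 = (Q^17)²·Q = [[224,361],[361,327]]
Q^71 = (Q^35)²·Q = [[320,1],[1,319]]
F_71 mod 464 = Q^71[0][1] = 1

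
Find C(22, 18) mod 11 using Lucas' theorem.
0

Using Lucas' theorem:
Write n=22 and k=18 in base 11:
n in base 11: [2, 0]
k in base 11: [1, 7]
C(22,18) mod 11 = ∏ C(n_i, k_i) mod 11
Digit binomials (mod 11): C(2,1) = 2; C(0,7) = 0 (k_i > n_i)
Product: 2 × 0 = 0 ≡ 0 (mod 11)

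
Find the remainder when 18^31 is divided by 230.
12

Repeated squaring. Binary of 31 = 11111.
18^1 ≡ 18 (mod 230); 18^2 ≡ 94 (mod 230); 18^4 ≡ 96 (mod 230); 18^8 ≡ 16 (mod 230); 18^16 ≡ 26 (mod 230)
18^31 = 18^1 × 18^2 × 18^4 × 18^8 × 18^16 ≡ 12 (mod 230)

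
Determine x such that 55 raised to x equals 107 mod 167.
152

Baby-step giant-step with step n = ⌈√167⌉ = 13.
Baby steps 55^j mod 167 (j:value) for j=0..12: 0:1, 1:55, 2:19, 3:43, 4:27, 5:149, 6:12, 7:159, 8:61, 9:15, 10:157, 11:118, 12:144.
Giant-step multiplier: 55^(-13) ≡ 55^(166-13) = 55^153 ≡ 40 (mod 167).
Giant steps γ_i = 107·40^i mod 167: γ_0=107, γ_1=105, γ_2=25, γ_3=165, γ_4=87, γ_5=140, γ_6=89, γ_7=53, γ_8=116, γ_9=131, γ_10=63, γ_11=15 (in table at j=9).
x = i·n + j = 11·13 + 9 = 152.
Check: 55^152 ≡ 107 (mod 167).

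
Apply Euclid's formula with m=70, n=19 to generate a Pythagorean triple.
(4539, 2660, 5261)

Euclid's formula: a = m² - n², b = 2mn, c = m² + n²
m = 70, n = 19
a = 70² - 19² = 4900 - 361 = 4539
b = 2 × 70 × 19 = 2660
c = 70² + 19² = 4900 + 361 = 5261
Verification: 4539² + 2660² = 20602521 + 7075600 = 27678121 = 5261² ✓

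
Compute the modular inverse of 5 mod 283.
170

gcd(5, 283) = 1, so the inverse exists.
Extended Euclidean algorithm on (283, 5):
283 = 56 × 5 + 3  ⟹  3 = (1)·283 + (-56)·5
5 = 1 × 3 + 2  ⟹  2 = (-1)·283 + (57)·5
3 = 1 × 2 + 1  ⟹  1 = (2)·283 + (-113)·5
So (-113)·5 ≡ 1 (mod 283), i.e. 5^(-1) ≡ -113 ≡ 170 (mod 283).
Check: 5 × 170 = 850 ≡ 1 (mod 283)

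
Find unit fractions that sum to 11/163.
1/15 + 1/1223 + 1/2990235

Greedy algorithm:
11/163: ceiling(163/11) = 15, use 1/15
2/2445: ceiling(2445/2) = 1223, use 1/1223
1/2990235: ceiling(2990235/1) = 2990235, use 1/2990235
Result: 11/163 = 1/15 + 1/1223 + 1/2990235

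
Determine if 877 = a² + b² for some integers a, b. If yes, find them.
6² + 29² (a=6, b=29)

Factorization: 877 = 877
By Fermat: n is sum of two squares iff every prime p ≡ 3 (mod 4) appears to even power.
All primes ≡ 3 (mod 4) appear to even power.
Search a = 0, 1, 2, … for 877 - a² a perfect square: first hit at a = 6: 877 - 36 = 841 = 29².
877 = 6² + 29² = 36 + 841 ✓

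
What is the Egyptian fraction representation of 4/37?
1/10 + 1/124 + 1/22940

Greedy algorithm:
4/37: ceiling(37/4) = 10, use 1/10
3/370: ceiling(370/3) = 124, use 1/124
1/22940: ceiling(22940/1) = 22940, use 1/22940
Result: 4/37 = 1/10 + 1/124 + 1/22940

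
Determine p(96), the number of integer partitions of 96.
118114304

p(n) counts ways to write n as a sum of positive integers (order ignored).
Euler's pentagonal recurrence: p(k) = p(k-1) + p(k-2) - p(k-5) - p(k-7) + p(k-12) + p(k-15) - ... (offsets j(3j∓1)/2, signs ++--, p(0)=1, p(<0)=0).
DP table for k = 0..95: p(0)=1, p(1)=1, p(2)=2, p(3)=3, p(4)=5, p(5)=7, p(6)=11, p(7)=15, p(8)=22, p(9)=30, p(10)=42, p(11)=56, p(12)=77, p(13)=101, p(14)=135, p(15)=176, p(16)=231, p(17)=297, p(18)=385, p(19)=490, p(20)=627, p(21)=792, p(22)=1002, p(23)=1255, p(24)=1575, p(25)=1958, p(26)=2436, p(27)=3010, p(28)=3718, p(29)=4565, p(30)=5604, p(31)=6842, p(32)=8349, p(33)=10143, p(34)=12310, p(35)=14883, p(36)=17977, p(37)=21637, p(38)=26015, p(39)=31185, p(40)=37338, p(41)=44583, p(42)=53174, p(43)=63261, p(44)=75175, p(45)=89134, p(46)=105558, p(47)=124754, p(48)=147273, p(49)=173525, p(50)=204226, p(51)=239943, p(52)=281589, p(53)=329931, p(54)=386155, p(55)=451276, p(56)=526823, p(57)=614154, p(58)=715220, p(59)=831820, p(60)=966467, p(61)=1121505, p(62)=1300156, p(63)=1505499, p(64)=1741630, p(65)=2012558, p(66)=2323520, p(67)=2679689, p(68)=3087735, p(69)=3554345, p(70)=4087968, p(71)=4697205, p(72)=5392783, p(73)=6185689, p(74)=7089500, p(75)=8118264, p(76)=9289091, p(77)=10619863, p(78)=12132164, p(79)=13848650, p(80)=15796476, p(81)=18004327, p(82)=20506255, p(83)=23338469, p(84)=26543660, p(85)=30167357, p(86)=34262962, p(87)=38887673, p(88)=44108109, p(89)=49995925, p(90)=56634173, p(91)=64112359, p(92)=72533807, p(93)=82010177, p(94)=92669720, p(95)=104651419.
Final step: p(96) = p(95) + p(94) - p(91) - p(89) + p(84) + p(81) - p(74) - p(70) + p(61) + p(56) - p(45) - p(39) + p(26) + p(19) - p(4)
= 104651419 + 92669720 - 64112359 - 49995925 + 26543660 + 18004327 - 7089500 - 4087968 + 1121505 + 526823 - 89134 - 31185 + 2436 + 490 - 5
= 118114304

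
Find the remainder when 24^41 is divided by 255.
129

Repeated squaring. Binary of 41 = 101001.
24^1 ≡ 24 (mod 255); 24^2 ≡ 66 (mod 255); 24^4 ≡ 21 (mod 255); 24^8 ≡ 186 (mod 255); 24^16 ≡ 171 (mod 255); 24^32 ≡ 171 (mod 255)
24^41 = 24^1 × 24^8 × 24^32 ≡ 129 (mod 255)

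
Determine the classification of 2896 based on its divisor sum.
deficient

Proper divisors of 2896: sum = 1 + 2 + 4 + 8 + 16 + 181 + 362 + 724 + 1448 = 2746
Since 2746 < 2896, 2896 is deficient.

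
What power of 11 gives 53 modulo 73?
35

Baby-step giant-step with step n = ⌈√73⌉ = 9.
Baby steps 11^j mod 73 (j:value) for j=0..8: 0:1, 1:11, 2:48, 3:17, 4:41, 5:13, 6:70, 7:40, 8:2.
Giant-step multiplier: 11^(-9) ≡ 11^(72-9) = 11^63 ≡ 10 (mod 73).
Giant steps γ_i = 53·10^i mod 73: γ_0=53, γ_1=19, γ_2=44, γ_3=2 (in table at j=8).
x = i·n + j = 3·9 + 8 = 35.
Check: 11^35 ≡ 53 (mod 73).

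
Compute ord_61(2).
60

61 is prime, so ord(2) divides φ(61) = 60.
Divisors of 60: 1, 2, 3, 4, 5, 6, 10, 12, 15, 20, 30, 60.
Repeated squaring: 2^1 ≡ 2, 2^2 ≡ 4, 2^4 ≡ 16, 2^8 ≡ 12, 2^16 ≡ 22, 2^32 ≡ 57 (mod 61).
Test 2^d mod 61 for each divisor d in increasing order:
2^1 ≡ 2
2^2 ≡ 4
2^3 = 2^2·2^1 ≡ 8
2^4 ≡ 16
2^5 = 2^4·2^1 ≡ 32
2^6 = 2^4·2^2 ≡ 3
2^10 = 2^8·2^2 ≡ 48
2^12 = 2^8·2^4 ≡ 9
2^15 = 2^8·2^4·2^2·2^1 ≡ 11
2^20 = 2^16·2^4 ≡ 47
2^30 = 2^16·2^8·2^4·2^2 ≡ 60
2^60 = 2^32·2^16·2^8·2^4 ≡ 1  ← first divisor giving 1
The order is 60.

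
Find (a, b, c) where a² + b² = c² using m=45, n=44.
(89, 3960, 3961)

Euclid's formula: a = m² - n², b = 2mn, c = m² + n²
m = 45, n = 44
a = 45² - 44² = 2025 - 1936 = 89
b = 2 × 45 × 44 = 3960
c = 45² + 44² = 2025 + 1936 = 3961
Verification: 89² + 3960² = 7921 + 15681600 = 15689521 = 3961² ✓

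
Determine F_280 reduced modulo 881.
775

Matrix identity: Q^n = [[F_(n+1), F_n], [F_n, F_(n-1)]] with Q = [[1,1],[1,0]].
n = 280 = 100011000₂. Square-and-multiply, entries mod 881:
Q^1 = [[1,1],[1,0]]
Q^2 = (Q^1)² = [[2,1],[1,1]]
Q^4 = (Q^2)² = [[5,3],[3,2]]
Q^8 = (Q^4)² = [[34,21],[21,13]]
Q^17 = (Q^8)²·Q = [[822,716],[716,106]]
Q^35 = (Q^17)²·Q = [[45,752],[752,174]]
Q^70 = (Q^35)² = [[165,822],[822,224]]
Q^140 = (Q^70)² = [[752,836],[836,797]]
Q^280 = (Q^140)² = [[165,775],[775,271]]
F_280 mod 881 = Q^280[0][1] = 775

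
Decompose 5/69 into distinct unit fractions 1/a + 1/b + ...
1/14 + 1/966

Greedy algorithm:
5/69: ceiling(69/5) = 14, use 1/14
1/966: ceiling(966/1) = 966, use 1/966
Result: 5/69 = 1/14 + 1/966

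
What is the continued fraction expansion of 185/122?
[1; 1, 1, 14, 1, 3]

Euclidean algorithm steps:
185 = 1 × 122 + 63
122 = 1 × 63 + 59
63 = 1 × 59 + 4
59 = 14 × 4 + 3
4 = 1 × 3 + 1
3 = 3 × 1 + 0
Continued fraction: [1; 1, 1, 14, 1, 3]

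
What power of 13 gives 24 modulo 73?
42

Baby-step giant-step with step n = ⌈√73⌉ = 9.
Baby steps 13^j mod 73 (j:value) for j=0..8: 0:1, 1:13, 2:23, 3:7, 4:18, 5:15, 6:49, 7:53, 8:32.
Giant-step multiplier: 13^(-9) ≡ 13^(72-9) = 13^63 ≡ 63 (mod 73).
Giant steps γ_i = 24·63^i mod 73: γ_0=24, γ_1=52, γ_2=64, γ_3=17, γ_4=49 (in table at j=6).
x = i·n + j = 4·9 + 6 = 42.
Check: 13^42 ≡ 24 (mod 73).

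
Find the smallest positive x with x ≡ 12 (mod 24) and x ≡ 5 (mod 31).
36

Using Chinese Remainder Theorem:
M = 24 × 31 = 744
M1 = 31, M2 = 24
y1 = 31^(-1) mod 24 = 7
y2 = 24^(-1) mod 31 = 22
x = (12×31×7 + 5×24×22) mod 744 = 36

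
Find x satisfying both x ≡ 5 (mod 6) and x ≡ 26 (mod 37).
137

Using Chinese Remainder Theorem:
M = 6 × 37 = 222
M1 = 37, M2 = 6
y1 = 37^(-1) mod 6 = 1
y2 = 6^(-1) mod 37 = 31
x = (5×37×1 + 26×6×31) mod 222 = 137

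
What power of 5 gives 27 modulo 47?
14

Baby-step giant-step with step n = ⌈√47⌉ = 7.
Baby steps 5^j mod 47 (j:value) for j=0..6: 0:1, 1:5, 2:25, 3:31, 4:14, 5:23, 6:21.
Giant-step multiplier: 5^(-7) ≡ 5^(46-7) = 5^39 ≡ 30 (mod 47).
Giant steps γ_i = 27·30^i mod 47: γ_0=27, γ_1=11, γ_2=1 (in table at j=0).
x = i·n + j = 2·7 + 0 = 14.
Check: 5^14 ≡ 27 (mod 47).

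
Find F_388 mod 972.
399

Matrix identity: Q^n = [[F_(n+1), F_n], [F_n, F_(n-1)]] with Q = [[1,1],[1,0]].
n = 388 = 110000100₂. Square-and-multiply, entries mod 972:
Q^1 = [[1,1],[1,0]]
Q^3 = (Q^1)²·Q = [[3,2],[2,1]]
Q^6 = (Q^3)² = [[13,8],[8,5]]
Q^12 = (Q^6)² = [[233,144],[144,89]]
Q^24 = (Q^12)² = [[181,684],[684,469]]
Q^48 = (Q^24)² = [[37,396],[396,613]]
Q^97 = (Q^48)²·Q = [[541,721],[721,792]]
Q^194 = (Q^97)² = [[902,757],[757,145]]
Q^388 = (Q^194)² = [[581,399],[399,182]]
F_388 mod 972 = Q^388[0][1] = 399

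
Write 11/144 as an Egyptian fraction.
1/14 + 1/202 + 1/101808

Greedy algorithm:
11/144: ceiling(144/11) = 14, use 1/14
5/1008: ceiling(1008/5) = 202, use 1/202
1/101808: ceiling(101808/1) = 101808, use 1/101808
Result: 11/144 = 1/14 + 1/202 + 1/101808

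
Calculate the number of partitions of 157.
80630964769

p(n) counts ways to write n as a sum of positive integers (order ignored).
Euler's pentagonal recurrence: p(k) = p(k-1) + p(k-2) - p(k-5) - p(k-7) + p(k-12) + p(k-15) - ... (offsets j(3j∓1)/2, signs ++--, p(0)=1, p(<0)=0).
DP table for k = 0..156: p(0)=1, p(1)=1, p(2)=2, p(3)=3, p(4)=5, p(5)=7, p(6)=11, p(7)=15, p(8)=22, p(9)=30, p(10)=42, p(11)=56, p(12)=77, p(13)=101, p(14)=135, p(15)=176, p(16)=231, p(17)=297, p(18)=385, p(19)=490, p(20)=627, p(21)=792, p(22)=1002, p(23)=1255, p(24)=1575, p(25)=1958, p(26)=2436, p(27)=3010, p(28)=3718, p(29)=4565, p(30)=5604, p(31)=6842, p(32)=8349, p(33)=10143, p(34)=12310, p(35)=14883, p(36)=17977, p(37)=21637, p(38)=26015, p(39)=31185, p(40)=37338, p(41)=44583, p(42)=53174, p(43)=63261, p(44)=75175, p(45)=89134, p(46)=105558, p(47)=124754, p(48)=147273, p(49)=173525, p(50)=204226, p(51)=239943, p(52)=281589, p(53)=329931, p(54)=386155, p(55)=451276, p(56)=526823, p(57)=614154, p(58)=715220, p(59)=831820, p(60)=966467, p(61)=1121505, p(62)=1300156, p(63)=1505499, p(64)=1741630, p(65)=2012558, p(66)=2323520, p(67)=2679689, p(68)=3087735, p(69)=3554345, p(70)=4087968, p(71)=4697205, p(72)=5392783, p(73)=6185689, p(74)=7089500, p(75)=8118264, p(76)=9289091, p(77)=10619863, p(78)=12132164, p(79)=13848650, p(80)=15796476, p(81)=18004327, p(82)=20506255, p(83)=23338469, p(84)=26543660, p(85)=30167357, p(86)=34262962, p(87)=38887673, p(88)=44108109, p(89)=49995925, p(90)=56634173, p(91)=64112359, p(92)=72533807, p(93)=82010177, p(94)=92669720, p(95)=104651419, p(96)=118114304, p(97)=133230930, p(98)=150198136, p(99)=169229875, p(100)=190569292, p(101)=214481126, p(102)=241265379, p(103)=271248950, p(104)=304801365, p(105)=342325709, p(106)=384276336, p(107)=431149389, p(108)=483502844, p(109)=541946240, p(110)=607163746, p(111)=679903203, p(112)=761002156, p(113)=851376628, p(114)=952050665, p(115)=1064144451, p(116)=1188908248, p(117)=1327710076, p(118)=1482074143, p(119)=1653668665, p(120)=1844349560, p(121)=2056148051, p(122)=2291320912, p(123)=2552338241, p(124)=2841940500, p(125)=3163127352, p(126)=3519222692, p(127)=3913864295, p(128)=4351078600, p(129)=4835271870, p(130)=5371315400, p(131)=5964539504, p(132)=6620830889, p(133)=7346629512, p(134)=8149040695, p(135)=9035836076, p(136)=10015581680, p(137)=11097645016, p(138)=12292341831, p(139)=13610949895, p(140)=15065878135, p(141)=16670689208, p(142)=18440293320, p(143)=20390982757, p(144)=22540654445, p(145)=24908858009, p(146)=27517052599, p(147)=30388671978, p(148)=33549419497, p(149)=37027355200, p(150)=40853235313, p(151)=45060624582, p(152)=49686288421, p(153)=54770336324, p(154)=60356673280, p(155)=66493182097, p(156)=73232243759.
Final step: p(157) = p(156) + p(155) - p(152) - p(150) + p(145) + p(142) - p(135) - p(131) + p(122) + p(117) - p(106) - p(100) + p(87) + p(80) - p(65) - p(57) + p(40) + p(31) - p(12) - p(2)
= 73232243759 + 66493182097 - 49686288421 - 40853235313 + 24908858009 + 18440293320 - 9035836076 - 5964539504 + 2291320912 + 1327710076 - 384276336 - 190569292 + 38887673 + 15796476 - 2012558 - 614154 + 37338 + 6842 - 77 - 2
= 80630964769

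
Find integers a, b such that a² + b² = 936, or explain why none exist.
6² + 30² (a=6, b=30)

Factorization: 936 = 2^3 × 3^2 × 13
By Fermat: n is sum of two squares iff every prime p ≡ 3 (mod 4) appears to even power.
All primes ≡ 3 (mod 4) appear to even power.
Search a = 0, 1, 2, … for 936 - a² a perfect square: first hit at a = 6: 936 - 36 = 900 = 30².
936 = 6² + 30² = 36 + 900 ✓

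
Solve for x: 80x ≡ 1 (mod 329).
292

gcd(80, 329) = 1, so the inverse exists.
Extended Euclidean algorithm on (329, 80):
329 = 4 × 80 + 9  ⟹  9 = (1)·329 + (-4)·80
80 = 8 × 9 + 8  ⟹  8 = (-8)·329 + (33)·80
9 = 1 × 8 + 1  ⟹  1 = (9)·329 + (-37)·80
So (-37)·80 ≡ 1 (mod 329), i.e. 80^(-1) ≡ -37 ≡ 292 (mod 329).
Check: 80 × 292 = 23360 ≡ 1 (mod 329)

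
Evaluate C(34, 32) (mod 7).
1

Using Lucas' theorem:
Write n=34 and k=32 in base 7:
n in base 7: [4, 6]
k in base 7: [4, 4]
C(34,32) mod 7 = ∏ C(n_i, k_i) mod 7
Digit binomials (mod 7): C(4,4) = 1; C(6,4) = 15 ≡ 1
Product: 1 × 1 = 1 ≡ 1 (mod 7)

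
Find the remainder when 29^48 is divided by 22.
9

Repeated squaring. Binary of 48 = 110000.
29^1 ≡ 7 (mod 22); 29^2 ≡ 5 (mod 22); 29^4 ≡ 3 (mod 22); 29^8 ≡ 9 (mod 22); 29^16 ≡ 15 (mod 22); 29^32 ≡ 5 (mod 22)
29^48 = 29^16 × 29^32 ≡ 9 (mod 22)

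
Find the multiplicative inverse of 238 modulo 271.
156

gcd(238, 271) = 1, so the inverse exists.
Extended Euclidean algorithm on (271, 238):
271 = 1 × 238 + 33  ⟹  33 = (1)·271 + (-1)·238
238 = 7 × 33 + 7  ⟹  7 = (-7)·271 + (8)·238
33 = 4 × 7 + 5  ⟹  5 = (29)·271 + (-33)·238
7 = 1 × 5 + 2  ⟹  2 = (-36)·271 + (41)·238
5 = 2 × 2 + 1  ⟹  1 = (101)·271 + (-115)·238
So (-115)·238 ≡ 1 (mod 271), i.e. 238^(-1) ≡ -115 ≡ 156 (mod 271).
Check: 238 × 156 = 37128 ≡ 1 (mod 271)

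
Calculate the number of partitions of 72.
5392783

p(n) counts ways to write n as a sum of positive integers (order ignored).
Euler's pentagonal recurrence: p(k) = p(k-1) + p(k-2) - p(k-5) - p(k-7) + p(k-12) + p(k-15) - ... (offsets j(3j∓1)/2, signs ++--, p(0)=1, p(<0)=0).
DP table for k = 0..71: p(0)=1, p(1)=1, p(2)=2, p(3)=3, p(4)=5, p(5)=7, p(6)=11, p(7)=15, p(8)=22, p(9)=30, p(10)=42, p(11)=56, p(12)=77, p(13)=101, p(14)=135, p(15)=176, p(16)=231, p(17)=297, p(18)=385, p(19)=490, p(20)=627, p(21)=792, p(22)=1002, p(23)=1255, p(24)=1575, p(25)=1958, p(26)=2436, p(27)=3010, p(28)=3718, p(29)=4565, p(30)=5604, p(31)=6842, p(32)=8349, p(33)=10143, p(34)=12310, p(35)=14883, p(36)=17977, p(37)=21637, p(38)=26015, p(39)=31185, p(40)=37338, p(41)=44583, p(42)=53174, p(43)=63261, p(44)=75175, p(45)=89134, p(46)=105558, p(47)=124754, p(48)=147273, p(49)=173525, p(50)=204226, p(51)=239943, p(52)=281589, p(53)=329931, p(54)=386155, p(55)=451276, p(56)=526823, p(57)=614154, p(58)=715220, p(59)=831820, p(60)=966467, p(61)=1121505, p(62)=1300156, p(63)=1505499, p(64)=1741630, p(65)=2012558, p(66)=2323520, p(67)=2679689, p(68)=3087735, p(69)=3554345, p(70)=4087968, p(71)=4697205.
Final step: p(72) = p(71) + p(70) - p(67) - p(65) + p(60) + p(57) - p(50) - p(46) + p(37) + p(32) - p(21) - p(15) + p(2)
= 4697205 + 4087968 - 2679689 - 2012558 + 966467 + 614154 - 204226 - 105558 + 21637 + 8349 - 792 - 176 + 2
= 5392783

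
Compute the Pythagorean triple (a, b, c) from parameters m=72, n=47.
(2975, 6768, 7393)

Euclid's formula: a = m² - n², b = 2mn, c = m² + n²
m = 72, n = 47
a = 72² - 47² = 5184 - 2209 = 2975
b = 2 × 72 × 47 = 6768
c = 72² + 47² = 5184 + 2209 = 7393
Verification: 2975² + 6768² = 8850625 + 45805824 = 54656449 = 7393² ✓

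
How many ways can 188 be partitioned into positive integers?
1398341745571

p(n) counts ways to write n as a sum of positive integers (order ignored).
Euler's pentagonal recurrence: p(k) = p(k-1) + p(k-2) - p(k-5) - p(k-7) + p(k-12) + p(k-15) - ... (offsets j(3j∓1)/2, signs ++--, p(0)=1, p(<0)=0).
DP table for k = 0..187: p(0)=1, p(1)=1, p(2)=2, p(3)=3, p(4)=5, p(5)=7, p(6)=11, p(7)=15, p(8)=22, p(9)=30, p(10)=42, p(11)=56, p(12)=77, p(13)=101, p(14)=135, p(15)=176, p(16)=231, p(17)=297, p(18)=385, p(19)=490, p(20)=627, p(21)=792, p(22)=1002, p(23)=1255, p(24)=1575, p(25)=1958, p(26)=2436, p(27)=3010, p(28)=3718, p(29)=4565, p(30)=5604, p(31)=6842, p(32)=8349, p(33)=10143, p(34)=12310, p(35)=14883, p(36)=17977, p(37)=21637, p(38)=26015, p(39)=31185, p(40)=37338, p(41)=44583, p(42)=53174, p(43)=63261, p(44)=75175, p(45)=89134, p(46)=105558, p(47)=124754, p(48)=147273, p(49)=173525, p(50)=204226, p(51)=239943, p(52)=281589, p(53)=329931, p(54)=386155, p(55)=451276, p(56)=526823, p(57)=614154, p(58)=715220, p(59)=831820, p(60)=966467, p(61)=1121505, p(62)=1300156, p(63)=1505499, p(64)=1741630, p(65)=2012558, p(66)=2323520, p(67)=2679689, p(68)=3087735, p(69)=3554345, p(70)=4087968, p(71)=4697205, p(72)=5392783, p(73)=6185689, p(74)=7089500, p(75)=8118264, p(76)=9289091, p(77)=10619863, p(78)=12132164, p(79)=13848650, p(80)=15796476, p(81)=18004327, p(82)=20506255, p(83)=23338469, p(84)=26543660, p(85)=30167357, p(86)=34262962, p(87)=38887673, p(88)=44108109, p(89)=49995925, p(90)=56634173, p(91)=64112359, p(92)=72533807, p(93)=82010177, p(94)=92669720, p(95)=104651419, p(96)=118114304, p(97)=133230930, p(98)=150198136, p(99)=169229875, p(100)=190569292, p(101)=214481126, p(102)=241265379, p(103)=271248950, p(104)=304801365, p(105)=342325709, p(106)=384276336, p(107)=431149389, p(108)=483502844, p(109)=541946240, p(110)=607163746, p(111)=679903203, p(112)=761002156, p(113)=851376628, p(114)=952050665, p(115)=1064144451, p(116)=1188908248, p(117)=1327710076, p(118)=1482074143, p(119)=1653668665, p(120)=1844349560, p(121)=2056148051, p(122)=2291320912, p(123)=2552338241, p(124)=2841940500, p(125)=3163127352, p(126)=3519222692, p(127)=3913864295, p(128)=4351078600, p(129)=4835271870, p(130)=5371315400, p(131)=5964539504, p(132)=6620830889, p(133)=7346629512, p(134)=8149040695, p(135)=9035836076, p(136)=10015581680, p(137)=11097645016, p(138)=12292341831, p(139)=13610949895, p(140)=15065878135, p(141)=16670689208, p(142)=18440293320, p(143)=20390982757, p(144)=22540654445, p(145)=24908858009, p(146)=27517052599, p(147)=30388671978, p(148)=33549419497, p(149)=37027355200, p(150)=40853235313, p(151)=45060624582, p(152)=49686288421, p(153)=54770336324, p(154)=60356673280, p(155)=66493182097, p(156)=73232243759, p(157)=80630964769, p(158)=88751778802, p(159)=97662728555, p(160)=107438159466, p(161)=118159068427, p(162)=129913904637, p(163)=142798995930, p(164)=156919475295, p(165)=172389800255, p(166)=189334822579, p(167)=207890420102, p(168)=228204732751, p(169)=250438925115, p(170)=274768617130, p(171)=301384802048, p(172)=330495499613, p(173)=362326859895, p(174)=397125074750, p(175)=435157697830, p(176)=476715857290, p(177)=522115831195, p(178)=571701605655, p(179)=625846753120, p(180)=684957390936, p(181)=749474411781, p(182)=819876908323, p(183)=896684817527, p(184)=980462880430, p(185)=1071823774337, p(186)=1171432692373, p(187)=1280011042268.
Final step: p(188) = p(187) + p(186) - p(183) - p(181) + p(176) + p(173) - p(166) - p(162) + p(153) + p(148) - p(137) - p(131) + p(118) + p(111) - p(96) - p(88) + p(71) + p(62) - p(43) - p(33) + p(12) + p(1)
= 1280011042268 + 1171432692373 - 896684817527 - 749474411781 + 476715857290 + 362326859895 - 189334822579 - 129913904637 + 54770336324 + 33549419497 - 11097645016 - 5964539504 + 1482074143 + 679903203 - 118114304 - 44108109 + 4697205 + 1300156 - 63261 - 10143 + 77 + 1
= 1398341745571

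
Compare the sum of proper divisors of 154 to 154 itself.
deficient

Proper divisors of 154: sum = 1 + 2 + 7 + 11 + 14 + 22 + 77 = 134
Since 134 < 154, 154 is deficient.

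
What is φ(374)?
160

374 = 2 × 11 × 17
φ(n) = n × ∏(1 - 1/p) for each prime p dividing n
φ(374) = 374 × (1 - 1/2) × (1 - 1/11) × (1 - 1/17) = 160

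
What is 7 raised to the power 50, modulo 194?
145

Repeated squaring. Binary of 50 = 110010.
7^1 ≡ 7 (mod 194); 7^2 ≡ 49 (mod 194); 7^4 ≡ 73 (mod 194); 7^8 ≡ 91 (mod 194); 7^16 ≡ 133 (mod 194); 7^32 ≡ 35 (mod 194)
7^50 = 7^2 × 7^16 × 7^32 ≡ 145 (mod 194)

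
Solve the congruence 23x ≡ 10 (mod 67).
x ≡ 15 (mod 67)

gcd(23, 67) = 1, which divides 10, so solutions exist.
Find 23^(-1) mod 67 by the extended Euclidean algorithm:
67 = 2 × 23 + 21  ⟹  21 = (1)·67 + (-2)·23
23 = 1 × 21 + 2  ⟹  2 = (-1)·67 + (3)·23
21 = 10 × 2 + 1  ⟹  1 = (11)·67 + (-32)·23
So (-32)·23 ≡ 1 (mod 67), i.e. 23^(-1) ≡ -32 ≡ 35 (mod 67).
x ≡ 35 × 10 = 350 ≡ 15 (mod 67).
Check: 23 × 15 = 345 ≡ 10 (mod 67).
Unique solution: x ≡ 15 (mod 67)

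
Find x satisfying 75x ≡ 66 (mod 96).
x ≡ 6 (mod 32)

gcd(75, 96) = 3, which divides 66, so solutions exist.
Divide through by 3: 25x ≡ 22 (mod 32).
Find 25^(-1) mod 32 by the extended Euclidean algorithm:
32 = 1 × 25 + 7  ⟹  7 = (1)·32 + (-1)·25
25 = 3 × 7 + 4  ⟹  4 = (-3)·32 + (4)·25
7 = 1 × 4 + 3  ⟹  3 = (4)·32 + (-5)·25
4 = 1 × 3 + 1  ⟹  1 = (-7)·32 + (9)·25
So (9)·25 ≡ 1 (mod 32), i.e. 25^(-1) ≡ 9 (mod 32).
x ≡ 9 × 22 = 198 ≡ 6 (mod 32).
Check: 75 × 6 = 450 ≡ 66 (mod 96).
x ≡ 6 (mod 32), giving 3 solutions mod 96.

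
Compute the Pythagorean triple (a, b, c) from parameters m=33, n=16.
(833, 1056, 1345)

Euclid's formula: a = m² - n², b = 2mn, c = m² + n²
m = 33, n = 16
a = 33² - 16² = 1089 - 256 = 833
b = 2 × 33 × 16 = 1056
c = 33² + 16² = 1089 + 256 = 1345
Verification: 833² + 1056² = 693889 + 1115136 = 1809025 = 1345² ✓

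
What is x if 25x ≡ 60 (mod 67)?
x ≡ 56 (mod 67)

gcd(25, 67) = 1, which divides 60, so solutions exist.
Find 25^(-1) mod 67 by the extended Euclidean algorithm:
67 = 2 × 25 + 17  ⟹  17 = (1)·67 + (-2)·25
25 = 1 × 17 + 8  ⟹  8 = (-1)·67 + (3)·25
17 = 2 × 8 + 1  ⟹  1 = (3)·67 + (-8)·25
So (-8)·25 ≡ 1 (mod 67), i.e. 25^(-1) ≡ -8 ≡ 59 (mod 67).
x ≡ 59 × 60 = 3540 ≡ 56 (mod 67).
Check: 25 × 56 = 1400 ≡ 60 (mod 67).
Unique solution: x ≡ 56 (mod 67)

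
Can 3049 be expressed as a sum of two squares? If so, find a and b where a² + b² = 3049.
32² + 45² (a=32, b=45)

Factorization: 3049 = 3049
By Fermat: n is sum of two squares iff every prime p ≡ 3 (mod 4) appears to even power.
All primes ≡ 3 (mod 4) appear to even power.
Search a = 0, 1, 2, … for 3049 - a² a perfect square: first hit at a = 32: 3049 - 1024 = 2025 = 45².
3049 = 32² + 45² = 1024 + 2025 ✓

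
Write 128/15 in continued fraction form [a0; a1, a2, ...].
[8; 1, 1, 7]

Euclidean algorithm steps:
128 = 8 × 15 + 8
15 = 1 × 8 + 7
8 = 1 × 7 + 1
7 = 7 × 1 + 0
Continued fraction: [8; 1, 1, 7]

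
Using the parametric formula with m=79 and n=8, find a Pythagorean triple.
(6177, 1264, 6305)

Euclid's formula: a = m² - n², b = 2mn, c = m² + n²
m = 79, n = 8
a = 79² - 8² = 6241 - 64 = 6177
b = 2 × 79 × 8 = 1264
c = 79² + 8² = 6241 + 64 = 6305
Verification: 6177² + 1264² = 38155329 + 1597696 = 39753025 = 6305² ✓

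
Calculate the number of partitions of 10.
42

p(n) counts ways to write n as a sum of positive integers (order ignored).
Examples: 10; 9 + 1; 8 + 2; 8 + 1 + 1; 7 + 3; ... (42 total)
p(10) = 42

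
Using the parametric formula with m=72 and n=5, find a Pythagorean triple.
(5159, 720, 5209)

Euclid's formula: a = m² - n², b = 2mn, c = m² + n²
m = 72, n = 5
a = 72² - 5² = 5184 - 25 = 5159
b = 2 × 72 × 5 = 720
c = 72² + 5² = 5184 + 25 = 5209
Verification: 5159² + 720² = 26615281 + 518400 = 27133681 = 5209² ✓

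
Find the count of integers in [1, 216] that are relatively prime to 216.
72

216 = 2^3 × 3^3
φ(n) = n × ∏(1 - 1/p) for each prime p dividing n
φ(216) = 216 × (1 - 1/2) × (1 - 1/3) = 72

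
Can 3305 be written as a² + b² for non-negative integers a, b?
13² + 56² (a=13, b=56)

Factorization: 3305 = 5 × 661
By Fermat: n is sum of two squares iff every prime p ≡ 3 (mod 4) appears to even power.
All primes ≡ 3 (mod 4) appear to even power.
Search a = 0, 1, 2, … for 3305 - a² a perfect square: first hit at a = 13: 3305 - 169 = 3136 = 56².
3305 = 13² + 56² = 169 + 3136 ✓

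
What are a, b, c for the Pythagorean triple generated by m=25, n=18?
(301, 900, 949)

Euclid's formula: a = m² - n², b = 2mn, c = m² + n²
m = 25, n = 18
a = 25² - 18² = 625 - 324 = 301
b = 2 × 25 × 18 = 900
c = 25² + 18² = 625 + 324 = 949
Verification: 301² + 900² = 90601 + 810000 = 900601 = 949² ✓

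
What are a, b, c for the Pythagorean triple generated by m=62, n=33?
(2755, 4092, 4933)

Euclid's formula: a = m² - n², b = 2mn, c = m² + n²
m = 62, n = 33
a = 62² - 33² = 3844 - 1089 = 2755
b = 2 × 62 × 33 = 4092
c = 62² + 33² = 3844 + 1089 = 4933
Verification: 2755² + 4092² = 7590025 + 16744464 = 24334489 = 4933² ✓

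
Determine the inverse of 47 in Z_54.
23

gcd(47, 54) = 1, so the inverse exists.
Extended Euclidean algorithm on (54, 47):
54 = 1 × 47 + 7  ⟹  7 = (1)·54 + (-1)·47
47 = 6 × 7 + 5  ⟹  5 = (-6)·54 + (7)·47
7 = 1 × 5 + 2  ⟹  2 = (7)·54 + (-8)·47
5 = 2 × 2 + 1  ⟹  1 = (-20)·54 + (23)·47
So (23)·47 ≡ 1 (mod 54), i.e. 47^(-1) ≡ 23 (mod 54).
Check: 47 × 23 = 1081 ≡ 1 (mod 54)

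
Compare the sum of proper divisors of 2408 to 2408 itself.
abundant

Proper divisors of 2408: sum = 1 + 2 + 4 + 7 + 8 + 14 + 28 + 43 + 56 + 86 + 172 + 301 + 344 + 602 + 1204 = 2872
Since 2872 > 2408, 2408 is abundant.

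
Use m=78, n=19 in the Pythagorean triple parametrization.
(5723, 2964, 6445)

Euclid's formula: a = m² - n², b = 2mn, c = m² + n²
m = 78, n = 19
a = 78² - 19² = 6084 - 361 = 5723
b = 2 × 78 × 19 = 2964
c = 78² + 19² = 6084 + 361 = 6445
Verification: 5723² + 2964² = 32752729 + 8785296 = 41538025 = 6445² ✓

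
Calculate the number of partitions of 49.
173525

p(n) counts ways to write n as a sum of positive integers (order ignored).
Euler's pentagonal recurrence: p(k) = p(k-1) + p(k-2) - p(k-5) - p(k-7) + p(k-12) + p(k-15) - ... (offsets j(3j∓1)/2, signs ++--, p(0)=1, p(<0)=0).
DP table for k = 0..48: p(0)=1, p(1)=1, p(2)=2, p(3)=3, p(4)=5, p(5)=7, p(6)=11, p(7)=15, p(8)=22, p(9)=30, p(10)=42, p(11)=56, p(12)=77, p(13)=101, p(14)=135, p(15)=176, p(16)=231, p(17)=297, p(18)=385, p(19)=490, p(20)=627, p(21)=792, p(22)=1002, p(23)=1255, p(24)=1575, p(25)=1958, p(26)=2436, p(27)=3010, p(28)=3718, p(29)=4565, p(30)=5604, p(31)=6842, p(32)=8349, p(33)=10143, p(34)=12310, p(35)=14883, p(36)=17977, p(37)=21637, p(38)=26015, p(39)=31185, p(40)=37338, p(41)=44583, p(42)=53174, p(43)=63261, p(44)=75175, p(45)=89134, p(46)=105558, p(47)=124754, p(48)=147273.
Final step: p(49) = p(48) + p(47) - p(44) - p(42) + p(37) + p(34) - p(27) - p(23) + p(14) + p(9)
= 147273 + 124754 - 75175 - 53174 + 21637 + 12310 - 3010 - 1255 + 135 + 30
= 173525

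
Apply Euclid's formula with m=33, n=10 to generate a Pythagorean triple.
(989, 660, 1189)

Euclid's formula: a = m² - n², b = 2mn, c = m² + n²
m = 33, n = 10
a = 33² - 10² = 1089 - 100 = 989
b = 2 × 33 × 10 = 660
c = 33² + 10² = 1089 + 100 = 1189
Verification: 989² + 660² = 978121 + 435600 = 1413721 = 1189² ✓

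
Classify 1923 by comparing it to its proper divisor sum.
deficient

Proper divisors of 1923: sum = 1 + 3 + 641 = 645
Since 645 < 1923, 1923 is deficient.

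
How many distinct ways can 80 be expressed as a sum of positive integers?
15796476

p(n) counts ways to write n as a sum of positive integers (order ignored).
Euler's pentagonal recurrence: p(k) = p(k-1) + p(k-2) - p(k-5) - p(k-7) + p(k-12) + p(k-15) - ... (offsets j(3j∓1)/2, signs ++--, p(0)=1, p(<0)=0).
DP table for k = 0..79: p(0)=1, p(1)=1, p(2)=2, p(3)=3, p(4)=5, p(5)=7, p(6)=11, p(7)=15, p(8)=22, p(9)=30, p(10)=42, p(11)=56, p(12)=77, p(13)=101, p(14)=135, p(15)=176, p(16)=231, p(17)=297, p(18)=385, p(19)=490, p(20)=627, p(21)=792, p(22)=1002, p(23)=1255, p(24)=1575, p(25)=1958, p(26)=2436, p(27)=3010, p(28)=3718, p(29)=4565, p(30)=5604, p(31)=6842, p(32)=8349, p(33)=10143, p(34)=12310, p(35)=14883, p(36)=17977, p(37)=21637, p(38)=26015, p(39)=31185, p(40)=37338, p(41)=44583, p(42)=53174, p(43)=63261, p(44)=75175, p(45)=89134, p(46)=105558, p(47)=124754, p(48)=147273, p(49)=173525, p(50)=204226, p(51)=239943, p(52)=281589, p(53)=329931, p(54)=386155, p(55)=451276, p(56)=526823, p(57)=614154, p(58)=715220, p(59)=831820, p(60)=966467, p(61)=1121505, p(62)=1300156, p(63)=1505499, p(64)=1741630, p(65)=2012558, p(66)=2323520, p(67)=2679689, p(68)=3087735, p(69)=3554345, p(70)=4087968, p(71)=4697205, p(72)=5392783, p(73)=6185689, p(74)=7089500, p(75)=8118264, p(76)=9289091, p(77)=10619863, p(78)=12132164, p(79)=13848650.
Final step: p(80) = p(79) + p(78) - p(75) - p(73) + p(68) + p(65) - p(58) - p(54) + p(45) + p(40) - p(29) - p(23) + p(10) + p(3)
= 13848650 + 12132164 - 8118264 - 6185689 + 3087735 + 2012558 - 715220 - 386155 + 89134 + 37338 - 4565 - 1255 + 42 + 3
= 15796476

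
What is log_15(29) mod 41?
11

Baby-step giant-step with step n = ⌈√41⌉ = 7.
Baby steps 15^j mod 41 (j:value) for j=0..6: 0:1, 1:15, 2:20, 3:13, 4:31, 5:14, 6:5.
Giant-step multiplier: 15^(-7) ≡ 15^(40-7) = 15^33 ≡ 35 (mod 41).
Giant steps γ_i = 29·35^i mod 41: γ_0=29, γ_1=31 (in table at j=4).
x = i·n + j = 1·7 + 4 = 11.
Check: 15^11 ≡ 29 (mod 41).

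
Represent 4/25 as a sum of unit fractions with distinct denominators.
1/7 + 1/59 + 1/5163 + 1/53307975

Greedy algorithm:
4/25: ceiling(25/4) = 7, use 1/7
3/175: ceiling(175/3) = 59, use 1/59
2/10325: ceiling(10325/2) = 5163, use 1/5163
1/53307975: ceiling(53307975/1) = 53307975, use 1/53307975
Result: 4/25 = 1/7 + 1/59 + 1/5163 + 1/53307975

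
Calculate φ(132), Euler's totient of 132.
40

132 = 2^2 × 3 × 11
φ(n) = n × ∏(1 - 1/p) for each prime p dividing n
φ(132) = 132 × (1 - 1/2) × (1 - 1/3) × (1 - 1/11) = 40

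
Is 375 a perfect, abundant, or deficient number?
deficient

Proper divisors of 375: sum = 1 + 3 + 5 + 15 + 25 + 75 + 125 = 249
Since 249 < 375, 375 is deficient.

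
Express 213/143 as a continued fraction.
[1; 2, 23, 3]

Euclidean algorithm steps:
213 = 1 × 143 + 70
143 = 2 × 70 + 3
70 = 23 × 3 + 1
3 = 3 × 1 + 0
Continued fraction: [1; 2, 23, 3]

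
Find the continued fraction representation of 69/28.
[2; 2, 6, 2]

Euclidean algorithm steps:
69 = 2 × 28 + 13
28 = 2 × 13 + 2
13 = 6 × 2 + 1
2 = 2 × 1 + 0
Continued fraction: [2; 2, 6, 2]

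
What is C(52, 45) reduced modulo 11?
8

Using Lucas' theorem:
Write n=52 and k=45 in base 11:
n in base 11: [4, 8]
k in base 11: [4, 1]
C(52,45) mod 11 = ∏ C(n_i, k_i) mod 11
Digit binomials (mod 11): C(4,4) = 1; C(8,1) = 8
Product: 1 × 8 = 8 ≡ 8 (mod 11)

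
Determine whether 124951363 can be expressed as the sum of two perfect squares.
Not possible

Factorization: 124951363 = 61 × 127^3
By Fermat: n is sum of two squares iff every prime p ≡ 3 (mod 4) appears to even power.
Prime(s) ≡ 3 (mod 4) with odd exponent: [(127, 3)]
Therefore 124951363 cannot be expressed as a² + b².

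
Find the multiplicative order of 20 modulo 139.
69

139 is prime, so ord(20) divides φ(139) = 138.
Divisors of 138: 1, 2, 3, 6, 23, 46, 69, 138.
Repeated squaring: 20^1 ≡ 20, 20^2 ≡ 122, 20^4 ≡ 11, 20^8 ≡ 121, 20^16 ≡ 46, 20^32 ≡ 31, 20^64 ≡ 127, 20^128 ≡ 5 (mod 139).
Test 20^d mod 139 for each divisor d in increasing order:
20^1 ≡ 20
20^2 ≡ 122
20^3 = 20^2·20^1 ≡ 77
20^6 = 20^4·20^2 ≡ 91
20^23 = 20^16·20^4·20^2·20^1 ≡ 42
20^46 = 20^32·20^8·20^4·20^2 ≡ 96
20^69 = 20^64·20^4·20^1 ≡ 1  ← first divisor giving 1
The order is 69.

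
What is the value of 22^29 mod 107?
68

Repeated squaring. Binary of 29 = 11101.
22^1 ≡ 22 (mod 107); 22^2 ≡ 56 (mod 107); 22^4 ≡ 33 (mod 107); 22^8 ≡ 19 (mod 107); 22^16 ≡ 40 (mod 107)
22^29 = 22^1 × 22^4 × 22^8 × 22^16 ≡ 68 (mod 107)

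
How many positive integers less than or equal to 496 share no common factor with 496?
240

496 = 2^4 × 31
φ(n) = n × ∏(1 - 1/p) for each prime p dividing n
φ(496) = 496 × (1 - 1/2) × (1 - 1/31) = 240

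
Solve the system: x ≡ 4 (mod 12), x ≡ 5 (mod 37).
412

Using Chinese Remainder Theorem:
M = 12 × 37 = 444
M1 = 37, M2 = 12
y1 = 37^(-1) mod 12 = 1
y2 = 12^(-1) mod 37 = 34
x = (4×37×1 + 5×12×34) mod 444 = 412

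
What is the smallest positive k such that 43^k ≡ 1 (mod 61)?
60

61 is prime, so ord(43) divides φ(61) = 60.
Divisors of 60: 1, 2, 3, 4, 5, 6, 10, 12, 15, 20, 30, 60.
Repeated squaring: 43^1 ≡ 43, 43^2 ≡ 19, 43^4 ≡ 56, 43^8 ≡ 25, 43^16 ≡ 15, 43^32 ≡ 42 (mod 61).
Test 43^d mod 61 for each divisor d in increasing order:
43^1 ≡ 43
43^2 ≡ 19
43^3 = 43^2·43^1 ≡ 24
43^4 ≡ 56
43^5 = 43^4·43^1 ≡ 29
43^6 = 43^4·43^2 ≡ 27
43^10 = 43^8·43^2 ≡ 48
43^12 = 43^8·43^4 ≡ 58
43^15 = 43^8·43^4·43^2·43^1 ≡ 50
43^20 = 43^16·43^4 ≡ 47
43^30 = 43^16·43^8·43^4·43^2 ≡ 60
43^60 = 43^32·43^16·43^8·43^4 ≡ 1  ← first divisor giving 1
The order is 60.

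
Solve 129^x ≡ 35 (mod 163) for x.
130

Baby-step giant-step with step n = ⌈√163⌉ = 13.
Baby steps 129^j mod 163 (j:value) for j=0..12: 0:1, 1:129, 2:15, 3:142, 4:62, 5:11, 6:115, 7:2, 8:95, 9:30, 10:121, 11:124, 12:22.
Giant-step multiplier: 129^(-13) ≡ 129^(162-13) = 129^149 ≡ 73 (mod 163).
Giant steps γ_i = 35·73^i mod 163: γ_0=35, γ_1=110, γ_2=43, γ_3=42, γ_4=132, γ_5=19, γ_6=83, γ_7=28, γ_8=88, γ_9=67, γ_10=1 (in table at j=0).
x = i·n + j = 10·13 + 0 = 130.
Check: 129^130 ≡ 35 (mod 163).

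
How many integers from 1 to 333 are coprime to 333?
216

333 = 3^2 × 37
φ(n) = n × ∏(1 - 1/p) for each prime p dividing n
φ(333) = 333 × (1 - 1/3) × (1 - 1/37) = 216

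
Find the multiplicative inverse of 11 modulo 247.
45

gcd(11, 247) = 1, so the inverse exists.
Extended Euclidean algorithm on (247, 11):
247 = 22 × 11 + 5  ⟹  5 = (1)·247 + (-22)·11
11 = 2 × 5 + 1  ⟹  1 = (-2)·247 + (45)·11
So (45)·11 ≡ 1 (mod 247), i.e. 11^(-1) ≡ 45 (mod 247).
Check: 11 × 45 = 495 ≡ 1 (mod 247)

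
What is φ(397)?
396

397 = 397
φ(n) = n × ∏(1 - 1/p) for each prime p dividing n
φ(397) = 397 × (1 - 1/397) = 396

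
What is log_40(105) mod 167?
117

Baby-step giant-step with step n = ⌈√167⌉ = 13.
Baby steps 40^j mod 167 (j:value) for j=0..12: 0:1, 1:40, 2:97, 3:39, 4:57, 5:109, 6:18, 7:52, 8:76, 9:34, 10:24, 11:125, 12:157.
Giant-step multiplier: 40^(-13) ≡ 40^(166-13) = 40^153 ≡ 43 (mod 167).
Giant steps γ_i = 105·43^i mod 167: γ_0=105, γ_1=6, γ_2=91, γ_3=72, γ_4=90, γ_5=29, γ_6=78, γ_7=14, γ_8=101, γ_9=1 (in table at j=0).
x = i·n + j = 9·13 + 0 = 117.
Check: 40^117 ≡ 105 (mod 167).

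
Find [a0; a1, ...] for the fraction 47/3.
[15; 1, 2]

Euclidean algorithm steps:
47 = 15 × 3 + 2
3 = 1 × 2 + 1
2 = 2 × 1 + 0
Continued fraction: [15; 1, 2]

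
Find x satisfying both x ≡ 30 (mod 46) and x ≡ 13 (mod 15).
628

Using Chinese Remainder Theorem:
M = 46 × 15 = 690
M1 = 15, M2 = 46
y1 = 15^(-1) mod 46 = 43
y2 = 46^(-1) mod 15 = 1
x = (30×15×43 + 13×46×1) mod 690 = 628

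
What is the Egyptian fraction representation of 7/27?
1/4 + 1/108

Greedy algorithm:
7/27: ceiling(27/7) = 4, use 1/4
1/108: ceiling(108/1) = 108, use 1/108
Result: 7/27 = 1/4 + 1/108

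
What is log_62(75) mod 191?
14

Baby-step giant-step with step n = ⌈√191⌉ = 14.
Baby steps 62^j mod 191 (j:value) for j=0..13: 0:1, 1:62, 2:24, 3:151, 4:3, 5:186, 6:72, 7:71, 8:9, 9:176, 10:25, 11:22, 12:27, 13:146.
Giant-step multiplier: 62^(-14) ≡ 62^(190-14) = 62^176 ≡ 163 (mod 191).
Giant steps γ_i = 75·163^i mod 191: γ_0=75, γ_1=1 (in table at j=0).
x = i·n + j = 1·14 + 0 = 14.
Check: 62^14 ≡ 75 (mod 191).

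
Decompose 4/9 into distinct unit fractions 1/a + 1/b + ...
1/3 + 1/9

Greedy algorithm:
4/9: ceiling(9/4) = 3, use 1/3
1/9: ceiling(9/1) = 9, use 1/9
Result: 4/9 = 1/3 + 1/9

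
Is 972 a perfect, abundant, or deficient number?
abundant

Proper divisors of 972: sum = 1 + 2 + 3 + 4 + 6 + 9 + 12 + 18 + ... + 162 + 243 + 324 + 486 (17 divisors) = 1576
Since 1576 > 972, 972 is abundant.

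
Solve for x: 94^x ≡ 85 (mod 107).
66

Baby-step giant-step with step n = ⌈√107⌉ = 11.
Baby steps 94^j mod 107 (j:value) for j=0..10: 0:1, 1:94, 2:62, 3:50, 4:99, 5:104, 6:39, 7:28, 8:64, 9:24, 10:9.
Giant-step multiplier: 94^(-11) ≡ 94^(106-11) = 94^95 ≡ 32 (mod 107).
Giant steps γ_i = 85·32^i mod 107: γ_0=85, γ_1=45, γ_2=49, γ_3=70, γ_4=100, γ_5=97, γ_6=1 (in table at j=0).
x = i·n + j = 6·11 + 0 = 66.
Check: 94^66 ≡ 85 (mod 107).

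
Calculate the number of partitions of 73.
6185689

p(n) counts ways to write n as a sum of positive integers (order ignored).
Euler's pentagonal recurrence: p(k) = p(k-1) + p(k-2) - p(k-5) - p(k-7) + p(k-12) + p(k-15) - ... (offsets j(3j∓1)/2, signs ++--, p(0)=1, p(<0)=0).
DP table for k = 0..72: p(0)=1, p(1)=1, p(2)=2, p(3)=3, p(4)=5, p(5)=7, p(6)=11, p(7)=15, p(8)=22, p(9)=30, p(10)=42, p(11)=56, p(12)=77, p(13)=101, p(14)=135, p(15)=176, p(16)=231, p(17)=297, p(18)=385, p(19)=490, p(20)=627, p(21)=792, p(22)=1002, p(23)=1255, p(24)=1575, p(25)=1958, p(26)=2436, p(27)=3010, p(28)=3718, p(29)=4565, p(30)=5604, p(31)=6842, p(32)=8349, p(33)=10143, p(34)=12310, p(35)=14883, p(36)=17977, p(37)=21637, p(38)=26015, p(39)=31185, p(40)=37338, p(41)=44583, p(42)=53174, p(43)=63261, p(44)=75175, p(45)=89134, p(46)=105558, p(47)=124754, p(48)=147273, p(49)=173525, p(50)=204226, p(51)=239943, p(52)=281589, p(53)=329931, p(54)=386155, p(55)=451276, p(56)=526823, p(57)=614154, p(58)=715220, p(59)=831820, p(60)=966467, p(61)=1121505, p(62)=1300156, p(63)=1505499, p(64)=1741630, p(65)=2012558, p(66)=2323520, p(67)=2679689, p(68)=3087735, p(69)=3554345, p(70)=4087968, p(71)=4697205, p(72)=5392783.
Final step: p(73) = p(72) + p(71) - p(68) - p(66) + p(61) + p(58) - p(51) - p(47) + p(38) + p(33) - p(22) - p(16) + p(3)
= 5392783 + 4697205 - 3087735 - 2323520 + 1121505 + 715220 - 239943 - 124754 + 26015 + 10143 - 1002 - 231 + 3
= 6185689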